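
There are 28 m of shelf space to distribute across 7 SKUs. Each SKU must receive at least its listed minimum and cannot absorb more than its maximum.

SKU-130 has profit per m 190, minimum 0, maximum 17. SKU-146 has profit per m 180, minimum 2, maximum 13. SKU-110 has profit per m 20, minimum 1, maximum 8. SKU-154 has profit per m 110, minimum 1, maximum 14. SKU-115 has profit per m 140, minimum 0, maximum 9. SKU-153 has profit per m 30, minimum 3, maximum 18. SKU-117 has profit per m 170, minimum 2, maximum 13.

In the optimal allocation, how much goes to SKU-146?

Meeting every minimum uses 0+2+1+1+0+3+2 = 9 m, leaving 19.
Rank by profit per m: SKU-130 190 > SKU-146 180 > SKU-117 170 > SKU-115 140 > SKU-154 110 > SKU-153 30 > SKU-110 20.
SKU-130: +17 to 17 (cap) ; 2 left.
SKU-146 has room for 11 more but only 2 remain, so it gets 4.

4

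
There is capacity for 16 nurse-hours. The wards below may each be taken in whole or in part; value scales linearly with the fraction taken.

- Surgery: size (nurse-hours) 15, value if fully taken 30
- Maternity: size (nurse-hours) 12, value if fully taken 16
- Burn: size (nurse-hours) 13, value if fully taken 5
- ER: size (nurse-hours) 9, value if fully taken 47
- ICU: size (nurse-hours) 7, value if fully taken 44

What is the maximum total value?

Sort by value density: ICU 44/7≈6.29, ER 47/9≈5.22, Surgery 30/15≈2, Maternity 16/12≈1.33, Burn 5/13≈0.385.
All 7 nurse-hours of ICU fit (value 44) — 9 remain.
Take all of ER (9 nurse-hours, value 47) — 0 nurse-hours left.
Total value = 91.

91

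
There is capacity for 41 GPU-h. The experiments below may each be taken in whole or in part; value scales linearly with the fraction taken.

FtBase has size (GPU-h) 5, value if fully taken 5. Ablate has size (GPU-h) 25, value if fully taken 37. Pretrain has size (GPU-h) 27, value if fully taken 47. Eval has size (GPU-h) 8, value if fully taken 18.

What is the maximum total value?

73.88

Best value per unit of size first: Eval 18/8≈2.25, Pretrain 47/27≈1.74, Ablate 37/25≈1.48, FtBase 5/5≈1.
Take all of Eval (8 GPU-h, value 18) → 33 GPU-h left.
Take all of Pretrain (27 GPU-h, value 47) → 6 GPU-h left.
6 GPU-h left: a 6/25 share of Ablate gives 37×6/25 = 8.88.
Total value = 73.88.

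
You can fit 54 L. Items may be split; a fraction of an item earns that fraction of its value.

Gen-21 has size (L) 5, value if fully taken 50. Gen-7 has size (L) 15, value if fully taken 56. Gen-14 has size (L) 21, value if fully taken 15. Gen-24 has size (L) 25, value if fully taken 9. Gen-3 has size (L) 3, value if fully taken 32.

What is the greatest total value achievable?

156.6

Rank by value-to-size ratio: Gen-3 32/3≈10.7, Gen-21 50/5≈10, Gen-7 56/15≈3.73, Gen-14 15/21≈0.714, Gen-24 9/25≈0.36.
All 3 L of Gen-3 fit (value 32) — 51 remain.
All 5 L of Gen-21 fit (value 50) — 46 remain.
All 15 L of Gen-7 fit (value 56) — 31 remain.
All 21 L of Gen-14 fit (value 15) — 10 remain.
10 L left: a 10/25 share of Gen-24 gives 9×10/25 = 3.6.
Total value = 156.6.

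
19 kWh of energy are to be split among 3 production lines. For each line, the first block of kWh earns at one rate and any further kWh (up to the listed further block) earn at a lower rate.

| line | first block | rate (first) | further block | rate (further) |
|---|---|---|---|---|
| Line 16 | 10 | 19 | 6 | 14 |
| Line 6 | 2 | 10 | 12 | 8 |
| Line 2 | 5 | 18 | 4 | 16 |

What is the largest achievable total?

344

Order all 6 blocks by rate: Line 16/tier1 19 > Line 2/tier1 18 > Line 2/tier2 16 > Line 16/tier2 14 > Line 6/tier1 10 > Line 6/tier2 8.
Line 16/tier1 (19): +10 → 9 left.
Fill Line 2 tier1 block (5 at 18) → 4 left.
Line 2/tier2 (16): +4 → 0 left.
Total = 19×10 + 18×5 + 16×4 = 344.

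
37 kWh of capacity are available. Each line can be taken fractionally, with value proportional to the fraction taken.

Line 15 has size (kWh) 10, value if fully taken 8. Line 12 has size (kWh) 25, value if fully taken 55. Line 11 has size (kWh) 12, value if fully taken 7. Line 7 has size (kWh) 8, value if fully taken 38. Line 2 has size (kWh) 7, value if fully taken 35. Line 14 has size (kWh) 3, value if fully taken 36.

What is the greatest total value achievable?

Best value per unit of size first: Line 14 36/3≈12, Line 2 35/7≈5, Line 7 38/8≈4.75, Line 12 55/25≈2.2, Line 15 8/10≈0.8, Line 11 7/12≈0.583.
Line 14: take in full, 3 kWh for value 36 ; 34 left.
All 7 kWh of Line 2 fit (value 35) ; 27 remain.
Line 7: take in full, 8 kWh for value 38 ; 19 left.
Fill the last 19 kWh with part of Line 12: 19/25 of it earns 41.8.
Total value = 150.8.

150.8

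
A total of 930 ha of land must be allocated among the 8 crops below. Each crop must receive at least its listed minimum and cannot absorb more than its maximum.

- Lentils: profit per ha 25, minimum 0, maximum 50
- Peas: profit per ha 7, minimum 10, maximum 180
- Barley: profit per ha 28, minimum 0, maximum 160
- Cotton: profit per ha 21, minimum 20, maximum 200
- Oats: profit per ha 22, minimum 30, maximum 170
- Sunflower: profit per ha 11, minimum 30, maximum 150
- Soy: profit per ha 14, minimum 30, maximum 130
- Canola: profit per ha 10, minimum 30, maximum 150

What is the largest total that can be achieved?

Meeting every minimum uses 0+10+0+20+30+30+30+30 = 150 ha, leaving 780.
Highest profit per ha first: Barley 28 > Lentils 25 > Oats 22 > Cotton 21 > Soy 14 > Sunflower 11 > Canola 10 > Peas 7.
Give Barley 160 more to hit its cap of 160 ; 620 left.
Lentils takes 50 more to reach its cap of 50 ; 570 left.
Give Oats 140 more to hit its cap of 170 ; 430 left.
Cotton takes 180 more to reach its cap of 200 ; 250 left.
Give Soy 100 more to hit its cap of 130 ; 150 left.
Sunflower takes 120 more to reach its cap of 150 ; 30 left.
Only 30 left; Canola takes them to reach 60.
Total = 25×50 + 7×10 + 28×160 + 21×200 + 22×170 + 11×150 + 14×130 + 10×60 = 17810.

17810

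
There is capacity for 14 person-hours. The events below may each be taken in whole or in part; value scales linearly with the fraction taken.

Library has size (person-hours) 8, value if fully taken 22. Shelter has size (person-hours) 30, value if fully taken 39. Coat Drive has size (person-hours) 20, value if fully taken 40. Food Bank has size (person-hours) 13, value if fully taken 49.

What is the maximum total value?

Rank by value-to-size ratio: Food Bank 49/13≈3.77, Library 22/8≈2.75, Coat Drive 40/20≈2, Shelter 39/30≈1.3.
Food Bank: take in full, 13 person-hours for value 49 — 1 left.
Fill the last 1 person-hours with part of Library: 1/8 of it earns 2.75.
Total value = 51.75.

51.75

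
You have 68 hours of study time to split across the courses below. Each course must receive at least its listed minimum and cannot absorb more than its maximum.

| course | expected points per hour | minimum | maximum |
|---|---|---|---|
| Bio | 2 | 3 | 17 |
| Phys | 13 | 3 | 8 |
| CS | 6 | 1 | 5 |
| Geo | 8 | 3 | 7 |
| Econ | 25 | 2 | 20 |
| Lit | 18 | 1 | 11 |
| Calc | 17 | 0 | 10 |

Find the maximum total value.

Meeting every minimum uses 3+3+1+3+2+1+0 = 13 hours, leaving 55.
Order the courses by expected points per hour: Econ 25 > Lit 18 > Calc 17 > Phys 13 > Geo 8 > CS 6 > Bio 2.
Econ: +18 to 20 (cap) → 37 left.
Give Lit 10 more to hit its cap of 11 → 27 left.
Calc takes 10 more to reach its cap of 10 → 17 left.
Phys: +5 to 8 (cap) → 12 left.
Give Geo 4 more to hit its cap of 7 → 8 left.
CS takes 4 more to reach its cap of 5 → 4 left.
Bio has room for 14 more but only 4 remain, so it gets 7.
Total = 2×7 + 13×8 + 6×5 + 8×7 + 25×20 + 18×11 + 17×10 = 1072.

1072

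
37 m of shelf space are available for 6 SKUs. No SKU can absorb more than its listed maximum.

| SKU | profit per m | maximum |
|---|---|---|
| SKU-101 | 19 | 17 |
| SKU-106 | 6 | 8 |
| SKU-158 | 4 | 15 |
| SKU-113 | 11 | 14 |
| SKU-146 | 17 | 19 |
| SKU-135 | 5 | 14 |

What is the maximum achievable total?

Rank by profit per m: SKU-101 19 > SKU-146 17 > SKU-113 11 > SKU-106 6 > SKU-135 5 > SKU-158 4.
Give SKU-101 17 to hit its cap of 17 → 20 left.
SKU-146 takes 19 to reach its cap of 19 → 1 left.
SKU-113: +1 (room for 14) → 1. Pool exhausted.
Total = 19×17 + 11×1 + 17×19 = 657.

657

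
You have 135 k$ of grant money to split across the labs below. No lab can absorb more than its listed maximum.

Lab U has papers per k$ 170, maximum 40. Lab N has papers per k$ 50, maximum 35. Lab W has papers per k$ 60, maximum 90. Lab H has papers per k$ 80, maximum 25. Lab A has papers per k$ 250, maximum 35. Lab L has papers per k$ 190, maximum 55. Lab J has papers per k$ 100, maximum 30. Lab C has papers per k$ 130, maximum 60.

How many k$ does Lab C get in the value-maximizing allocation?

Order the labs by papers per k$: Lab A 250 > Lab L 190 > Lab U 170 > Lab C 130 > Lab J 100 > Lab H 80 > Lab W 60 > Lab N 50.
Lab A: +35 to 35 (cap) ; 100 left.
Lab L: +55 to 55 (cap) ; 45 left.
Give Lab U 40 to hit its cap of 40 ; 5 left.
Only 5 left; Lab C takes them to reach 5.

5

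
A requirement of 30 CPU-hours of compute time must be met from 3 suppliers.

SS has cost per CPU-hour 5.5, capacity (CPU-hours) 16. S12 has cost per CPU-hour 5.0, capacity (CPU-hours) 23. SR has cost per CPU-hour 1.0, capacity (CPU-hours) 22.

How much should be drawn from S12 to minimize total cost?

8

Cheapest first:
SR (1.0): use full 22 — 8 CPU-hours to go.
S12 (5.0): take the remaining 8 — done.
SS: unused.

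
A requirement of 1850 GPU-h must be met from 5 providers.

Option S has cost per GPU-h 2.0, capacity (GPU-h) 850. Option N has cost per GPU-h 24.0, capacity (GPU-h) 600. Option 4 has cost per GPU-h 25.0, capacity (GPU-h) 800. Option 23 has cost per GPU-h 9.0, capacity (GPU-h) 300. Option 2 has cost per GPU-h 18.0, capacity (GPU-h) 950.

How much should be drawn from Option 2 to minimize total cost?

Fill from the cheapest provider first.
Option S (2.0): use full 850 → 1000 GPU-h to go.
Take 300 from Option 23 at 9.0 → need 700 more.
Option 2 (18.0): take the remaining 700 → done.
Option N, Option 4: unused.

700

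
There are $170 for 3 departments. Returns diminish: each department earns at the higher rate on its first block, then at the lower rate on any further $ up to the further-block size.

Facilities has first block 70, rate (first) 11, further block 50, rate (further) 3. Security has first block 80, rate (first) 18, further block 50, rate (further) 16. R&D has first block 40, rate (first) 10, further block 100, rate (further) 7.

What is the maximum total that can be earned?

2680

Order all 6 blocks by rate: Security/tier1 18 > Security/tier2 16 > Facilities/tier1 11 > R&D/tier1 10 > R&D/tier2 7 > Facilities/tier2 3.
Fill Security tier1 block (80 at 18) → 90 left.
Fill Security tier2 block (50 at 16) → 40 left.
Facilities tier1 at 11: only 40 left, fill 40.
Total = 18×80 + 16×50 + 11×40 = 2680.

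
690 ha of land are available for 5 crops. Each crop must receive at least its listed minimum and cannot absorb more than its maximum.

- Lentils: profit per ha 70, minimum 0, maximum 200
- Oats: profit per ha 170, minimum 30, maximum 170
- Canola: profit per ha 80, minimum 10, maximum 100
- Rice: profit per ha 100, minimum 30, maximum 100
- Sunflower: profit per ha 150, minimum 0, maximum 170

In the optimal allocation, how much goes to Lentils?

150

Meeting every minimum uses 0+30+10+30+0 = 70 ha, leaving 620.
Highest profit per ha first: Oats 170 > Sunflower 150 > Rice 100 > Canola 80 > Lentils 70.
Oats takes 140 more to reach its cap of 170 ; 480 left.
Sunflower: +170 to 170 (cap) ; 310 left.
Give Rice 70 more to hit its cap of 100 ; 240 left.
Give Canola 90 more to hit its cap of 100 ; 150 left.
Lentils has room for 200 more but only 150 remain, so it gets 150.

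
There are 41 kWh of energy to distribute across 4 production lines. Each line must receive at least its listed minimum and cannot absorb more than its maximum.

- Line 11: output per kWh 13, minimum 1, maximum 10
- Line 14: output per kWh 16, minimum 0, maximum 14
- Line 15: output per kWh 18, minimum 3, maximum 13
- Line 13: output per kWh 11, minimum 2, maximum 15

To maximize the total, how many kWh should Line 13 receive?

Meeting every minimum uses 1+0+3+2 = 6 kWh, leaving 35.
Order the production lines by output per kWh: Line 15 18 > Line 14 16 > Line 11 13 > Line 13 11.
Line 15 takes 10 more to reach its cap of 13 — 25 left.
Give Line 14 14 more to hit its cap of 14 — 11 left.
Line 11 takes 9 more to reach its cap of 10 — 2 left.
Line 13: +2 (room for 13) → 4. Pool exhausted.

4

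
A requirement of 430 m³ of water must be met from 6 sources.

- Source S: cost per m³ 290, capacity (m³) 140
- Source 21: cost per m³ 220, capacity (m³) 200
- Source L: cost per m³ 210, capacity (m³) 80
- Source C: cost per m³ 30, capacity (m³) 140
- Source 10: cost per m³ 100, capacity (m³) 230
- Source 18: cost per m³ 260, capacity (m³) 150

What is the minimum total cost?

Use sources in increasing cost order.
Source C at 30: take all 140 m³ → 290 still needed.
Source 10 (100): use full 230 → 60 m³ to go.
Take 60 from Source L at 210 to finish.
Source 21, Source 18, Source S: unused.
Cost = 140×30 + 230×100 + 60×210 = 39800.

39800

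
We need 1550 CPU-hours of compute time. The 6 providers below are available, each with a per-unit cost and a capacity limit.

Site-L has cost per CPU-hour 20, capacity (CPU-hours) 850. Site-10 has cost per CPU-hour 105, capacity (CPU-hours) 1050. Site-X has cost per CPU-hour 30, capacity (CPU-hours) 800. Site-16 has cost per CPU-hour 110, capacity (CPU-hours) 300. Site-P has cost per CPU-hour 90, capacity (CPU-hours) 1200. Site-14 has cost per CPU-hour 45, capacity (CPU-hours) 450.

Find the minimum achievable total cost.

38000

Fill from the cheapest provider first.
Site-L at 20: take all 850 CPU-hours ; 700 still needed.
Site-X at 30: take 700 of its 800 ; requirement met.
Site-14, Site-P, Site-10, Site-16: unused.
Cost = 850×20 + 700×30 = 38000.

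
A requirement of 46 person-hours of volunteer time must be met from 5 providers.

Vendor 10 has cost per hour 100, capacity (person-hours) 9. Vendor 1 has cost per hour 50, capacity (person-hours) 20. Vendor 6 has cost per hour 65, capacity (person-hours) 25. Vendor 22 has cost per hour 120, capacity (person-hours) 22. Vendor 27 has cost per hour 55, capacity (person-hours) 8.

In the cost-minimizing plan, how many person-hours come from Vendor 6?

Use providers in increasing cost order.
Vendor 1 (50): use full 20 → 26 person-hours to go.
Vendor 27 at 55: take all 8 person-hours → 18 still needed.
Take 18 from Vendor 6 at 65 to finish.
Vendor 10, Vendor 22: unused.

18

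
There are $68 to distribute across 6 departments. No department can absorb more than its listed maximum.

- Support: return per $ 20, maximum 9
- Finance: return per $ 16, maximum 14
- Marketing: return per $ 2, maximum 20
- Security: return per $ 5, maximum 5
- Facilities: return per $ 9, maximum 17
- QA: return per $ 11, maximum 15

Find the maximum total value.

Highest return per $ first: Support 20 > Finance 16 > QA 11 > Facilities 9 > Security 5 > Marketing 2.
Support: +9 to 9 (cap) — 59 left.
Give Finance 14 to hit its cap of 14 — 45 left.
QA: +15 to 15 (cap) — 30 left.
Facilities takes 17 to reach its cap of 17 — 13 left.
Security: +5 to 5 (cap) — 8 left.
Only 8 left; Marketing takes them to reach 8.
Total = 20×9 + 16×14 + 2×8 + 5×5 + 9×17 + 11×15 = 763.

763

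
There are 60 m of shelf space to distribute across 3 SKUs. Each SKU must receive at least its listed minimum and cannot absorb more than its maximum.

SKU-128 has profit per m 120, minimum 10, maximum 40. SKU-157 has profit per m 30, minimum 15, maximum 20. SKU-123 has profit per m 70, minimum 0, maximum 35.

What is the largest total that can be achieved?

Meeting every minimum uses 10+15+0 = 25 m, leaving 35.
Highest profit per m first: SKU-128 120 > SKU-123 70 > SKU-157 30.
Give SKU-128 30 more to hit its cap of 40 → 5 left.
Only 5 left; SKU-123 takes them to reach 5.
Total = 120×40 + 30×15 + 70×5 = 5600.

5600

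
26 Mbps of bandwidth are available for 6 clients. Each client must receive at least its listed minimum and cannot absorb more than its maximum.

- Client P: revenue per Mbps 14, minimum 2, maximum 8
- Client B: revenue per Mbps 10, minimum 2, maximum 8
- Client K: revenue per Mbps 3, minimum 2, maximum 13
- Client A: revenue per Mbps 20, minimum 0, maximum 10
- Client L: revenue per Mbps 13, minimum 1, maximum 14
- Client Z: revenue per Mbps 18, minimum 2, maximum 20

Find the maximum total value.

Meeting every minimum uses 2+2+2+0+1+2 = 9 Mbps, leaving 17.
Rank by revenue per Mbps: Client A 20 > Client Z 18 > Client P 14 > Client L 13 > Client B 10 > Client K 3.
Client A takes 10 more to reach its cap of 10 — 7 left.
Client Z has room for 18 more but only 7 remain, so it gets 9.
Total = 14×2 + 10×2 + 3×2 + 20×10 + 13×1 + 18×9 = 429.

429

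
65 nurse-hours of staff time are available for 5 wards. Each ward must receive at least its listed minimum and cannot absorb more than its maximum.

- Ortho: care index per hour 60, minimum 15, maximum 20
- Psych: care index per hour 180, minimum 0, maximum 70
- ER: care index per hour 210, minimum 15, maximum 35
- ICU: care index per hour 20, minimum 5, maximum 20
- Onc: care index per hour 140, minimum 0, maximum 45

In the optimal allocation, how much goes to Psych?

10

Meeting every minimum uses 15+0+15+5+0 = 35 nurse-hours, leaving 30.
Rank by care index per hour: ER 210 > Psych 180 > Onc 140 > Ortho 60 > ICU 20.
ER: +20 to 35 (cap) — 10 left.
Psych has room for 70 more but only 10 remain, so it gets 10.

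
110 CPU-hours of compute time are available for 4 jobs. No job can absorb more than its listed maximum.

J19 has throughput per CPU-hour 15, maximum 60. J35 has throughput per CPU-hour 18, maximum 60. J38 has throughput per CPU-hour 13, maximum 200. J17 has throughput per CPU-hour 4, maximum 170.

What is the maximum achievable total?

Rank by throughput per CPU-hour: J35 18 > J19 15 > J38 13 > J17 4.
J35: +60 to 60 (cap) — 50 left.
J19: +50 (room for 60) → 50. Pool exhausted.
Total = 15×50 + 18×60 = 1830.

1830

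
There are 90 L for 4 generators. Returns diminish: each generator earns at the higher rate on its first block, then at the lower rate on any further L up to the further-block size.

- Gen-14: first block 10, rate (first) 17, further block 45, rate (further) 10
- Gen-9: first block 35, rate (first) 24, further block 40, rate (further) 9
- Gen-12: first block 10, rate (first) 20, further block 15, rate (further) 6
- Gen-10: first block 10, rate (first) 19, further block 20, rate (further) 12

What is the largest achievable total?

Order all 8 blocks by rate: Gen-9/T1 24 > Gen-12/T1 20 > Gen-10/T1 19 > Gen-14/T1 17 > Gen-10/T2 12 > Gen-14/T2 10 > Gen-9/T2 9 > Gen-12/T2 6.
Gen-9 T1 at 24: fill all 35 — 55 left.
Gen-12 T1 at 20: fill all 10 — 45 left.
Fill Gen-10 T1 block (10 at 19) — 35 left.
Gen-14 T1 at 17: fill all 10 — 25 left.
Gen-10/T2 (12): +20 — 5 left.
Gen-14/T2: +5 of 45 at 10; pool empty.
Total = 24×35 + 20×10 + 19×10 + 17×10 + 12×20 + 10×5 = 1690.

1690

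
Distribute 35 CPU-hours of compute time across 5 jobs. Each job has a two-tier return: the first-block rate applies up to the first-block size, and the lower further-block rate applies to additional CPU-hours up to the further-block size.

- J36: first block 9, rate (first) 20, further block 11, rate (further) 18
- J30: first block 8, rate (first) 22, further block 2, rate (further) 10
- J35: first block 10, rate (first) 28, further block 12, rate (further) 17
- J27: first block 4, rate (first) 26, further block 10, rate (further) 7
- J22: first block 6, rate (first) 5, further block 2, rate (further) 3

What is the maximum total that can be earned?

812

Treat each block as its own option and order by rate: J35/tier1 28 > J27/tier1 26 > J30/tier1 22 > J36/tier1 20 > J36/tier2 18 > J35/tier2 17 > J30/tier2 10 > J27/tier2 7 > J22/tier1 5 > J22/tier2 3.
J35/tier1 (28): +10 → 25 left.
Fill J27 tier1 block (4 at 26) → 21 left.
J30/tier1 (22): +8 → 13 left.
J36 tier1 at 20: fill all 9 → 4 left.
J36 tier2 at 18: only 4 left, fill 4.
Total = 28×10 + 26×4 + 22×8 + 20×9 + 18×4 = 812.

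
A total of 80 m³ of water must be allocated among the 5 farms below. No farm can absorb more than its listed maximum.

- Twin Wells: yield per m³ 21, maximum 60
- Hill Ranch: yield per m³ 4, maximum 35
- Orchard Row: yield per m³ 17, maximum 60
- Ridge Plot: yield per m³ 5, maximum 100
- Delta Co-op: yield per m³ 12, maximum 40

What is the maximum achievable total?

Order the farms by yield per m³: Twin Wells 21 > Orchard Row 17 > Delta Co-op 12 > Ridge Plot 5 > Hill Ranch 4.
Twin Wells takes 60 to reach its cap of 60 ; 20 left.
Orchard Row: +20 (room for 60) → 20. Pool exhausted.
Total = 21×60 + 17×20 = 1600.

1600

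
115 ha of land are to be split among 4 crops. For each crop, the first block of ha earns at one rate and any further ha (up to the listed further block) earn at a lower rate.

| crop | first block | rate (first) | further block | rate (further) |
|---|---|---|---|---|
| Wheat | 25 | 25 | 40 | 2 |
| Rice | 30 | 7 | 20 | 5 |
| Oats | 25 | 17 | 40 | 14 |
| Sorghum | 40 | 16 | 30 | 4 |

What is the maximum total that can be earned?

Treat each block as its own option and order by rate: Wheat/T1 25 > Oats/T1 17 > Sorghum/T1 16 > Oats/T2 14 > Rice/T1 7 > Rice/T2 5 > Sorghum/T2 4 > Wheat/T2 2.
Wheat/T1 (25): +25 — 90 left.
Oats/T1 (17): +25 — 65 left.
Sorghum/T1 (16): +40 — 25 left.
Oats/T2: +25 of 40 at 14; pool empty.
Total = 25×25 + 17×25 + 16×40 + 14×25 = 2040.

2040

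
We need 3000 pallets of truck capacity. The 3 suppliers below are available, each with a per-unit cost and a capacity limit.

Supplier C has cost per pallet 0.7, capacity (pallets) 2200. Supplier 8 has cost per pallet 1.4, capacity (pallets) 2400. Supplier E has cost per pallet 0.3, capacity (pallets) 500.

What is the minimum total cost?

Cheapest first:
Supplier E (0.3): use full 500 ; 2500 pallets to go.
Supplier C at 0.7: take all 2200 pallets ; 300 still needed.
Take 300 from Supplier 8 at 1.4 to finish.
Cost = 500×0.3 + 2200×0.7 + 300×1.4 = 2110.

2110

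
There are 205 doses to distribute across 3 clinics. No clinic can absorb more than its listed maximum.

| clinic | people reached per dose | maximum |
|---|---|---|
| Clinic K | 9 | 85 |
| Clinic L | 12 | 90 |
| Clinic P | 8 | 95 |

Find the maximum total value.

2085

Order the clinics by people reached per dose: Clinic L 12 > Clinic K 9 > Clinic P 8.
Clinic L: +90 to 90 (cap) ; 115 left.
Clinic K takes 85 to reach its cap of 85 ; 30 left.
Clinic P has room for 95 but only 30 remain, so it gets 30.
Total = 9×85 + 12×90 + 8×30 = 2085.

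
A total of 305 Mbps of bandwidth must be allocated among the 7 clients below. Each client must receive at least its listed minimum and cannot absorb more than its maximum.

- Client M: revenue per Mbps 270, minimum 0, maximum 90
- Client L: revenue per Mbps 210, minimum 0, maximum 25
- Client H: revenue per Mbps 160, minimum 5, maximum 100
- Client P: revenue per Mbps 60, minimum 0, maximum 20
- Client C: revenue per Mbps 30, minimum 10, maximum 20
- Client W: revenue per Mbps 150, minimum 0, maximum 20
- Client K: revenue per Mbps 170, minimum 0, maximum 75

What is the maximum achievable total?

Meeting every minimum uses 0+0+5+0+10+0+0 = 15 Mbps, leaving 290.
Highest revenue per Mbps first: Client M 270 > Client L 210 > Client K 170 > Client H 160 > Client W 150 > Client P 60 > Client C 30.
Give Client M 90 more to hit its cap of 90 — 200 left.
Give Client L 25 more to hit its cap of 25 — 175 left.
Give Client K 75 more to hit its cap of 75 — 100 left.
Client H takes 95 more to reach its cap of 100 — 5 left.
Client W: +5 (room for 20) → 5. Pool exhausted.
Total = 270×90 + 210×25 + 160×100 + 30×10 + 150×5 + 170×75 = 59350.

59350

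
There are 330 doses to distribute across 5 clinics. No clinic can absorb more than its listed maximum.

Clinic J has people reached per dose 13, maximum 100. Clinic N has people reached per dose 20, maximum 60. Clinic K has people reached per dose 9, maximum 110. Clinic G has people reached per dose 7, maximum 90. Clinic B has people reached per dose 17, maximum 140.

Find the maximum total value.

5150

Highest people reached per dose first: Clinic N 20 > Clinic B 17 > Clinic J 13 > Clinic K 9 > Clinic G 7.
Clinic N: +60 to 60 (cap) ; 270 left.
Give Clinic B 140 to hit its cap of 140 ; 130 left.
Clinic J: +100 to 100 (cap) ; 30 left.
Clinic K: +30 (room for 110) → 30. Pool exhausted.
Total = 13×100 + 20×60 + 9×30 + 17×140 = 5150.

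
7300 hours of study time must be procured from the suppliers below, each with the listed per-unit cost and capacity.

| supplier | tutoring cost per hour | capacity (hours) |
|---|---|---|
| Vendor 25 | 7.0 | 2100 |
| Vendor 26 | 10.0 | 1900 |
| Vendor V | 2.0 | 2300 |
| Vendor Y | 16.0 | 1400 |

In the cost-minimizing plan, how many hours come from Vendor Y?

Fill from the cheapest supplier first.
Vendor V (2.0): use full 2300 → 5000 hours to go.
Take 2100 from Vendor 25 at 7.0 → need 2900 more.
Vendor 26 at 10.0: take all 1900 hours → 1000 still needed.
Take 1000 from Vendor Y at 16.0 to finish.

1000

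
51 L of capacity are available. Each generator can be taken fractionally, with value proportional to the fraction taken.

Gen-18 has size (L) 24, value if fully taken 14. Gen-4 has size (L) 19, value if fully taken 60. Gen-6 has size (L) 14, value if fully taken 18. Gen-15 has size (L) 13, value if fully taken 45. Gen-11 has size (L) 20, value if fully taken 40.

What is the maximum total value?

Rank by value-to-size ratio: Gen-15 45/13≈3.46, Gen-4 60/19≈3.16, Gen-11 40/20≈2, Gen-6 18/14≈1.29, Gen-18 14/24≈0.583.
All 13 L of Gen-15 fit (value 45) ; 38 remain.
Gen-4: take in full, 19 L for value 60 ; 19 left.
19 L left: a 19/20 share of Gen-11 gives 40×19/20 = 38.
Total value = 143.

143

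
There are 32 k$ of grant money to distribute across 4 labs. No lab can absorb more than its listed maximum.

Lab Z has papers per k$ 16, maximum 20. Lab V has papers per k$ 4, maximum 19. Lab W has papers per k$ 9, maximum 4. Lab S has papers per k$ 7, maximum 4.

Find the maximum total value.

400

Order the labs by papers per k$: Lab Z 16 > Lab W 9 > Lab S 7 > Lab V 4.
Lab Z takes 20 to reach its cap of 20 ; 12 left.
Lab W: +4 to 4 (cap) ; 8 left.
Lab S takes 4 to reach its cap of 4 ; 4 left.
Lab V has room for 19 but only 4 remain, so it gets 4.
Total = 16×20 + 4×4 + 9×4 + 7×4 = 400.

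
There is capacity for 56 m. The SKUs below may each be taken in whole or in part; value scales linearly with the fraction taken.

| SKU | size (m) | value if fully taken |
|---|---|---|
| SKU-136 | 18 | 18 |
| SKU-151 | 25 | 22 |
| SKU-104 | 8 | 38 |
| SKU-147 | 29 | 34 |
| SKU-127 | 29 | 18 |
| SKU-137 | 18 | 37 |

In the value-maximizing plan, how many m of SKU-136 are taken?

Sort by value density: SKU-104 38/8≈4.75, SKU-137 37/18≈2.06, SKU-147 34/29≈1.17, SKU-136 18/18≈1, SKU-151 22/25≈0.88, SKU-127 18/29≈0.621.
All 8 m of SKU-104 fit (value 38) ; 48 remain.
All 18 m of SKU-137 fit (value 37) ; 30 remain.
Take all of SKU-147 (29 m, value 34) ; 1 m left.
Only 1 m remain; take 1/18 of SKU-136 for value 18×1/18 = 1.

1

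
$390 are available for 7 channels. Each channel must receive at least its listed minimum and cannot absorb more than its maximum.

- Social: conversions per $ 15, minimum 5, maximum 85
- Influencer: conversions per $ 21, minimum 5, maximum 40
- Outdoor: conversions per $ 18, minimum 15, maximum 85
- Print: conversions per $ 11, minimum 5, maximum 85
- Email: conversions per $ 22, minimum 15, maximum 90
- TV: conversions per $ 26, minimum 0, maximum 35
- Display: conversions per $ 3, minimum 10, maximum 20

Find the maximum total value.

7060

Meeting every minimum uses 5+5+15+5+15+0+10 = 55 $, leaving 335.
Order the channels by conversions per $: TV 26 > Email 22 > Influencer 21 > Outdoor 18 > Social 15 > Print 11 > Display 3.
Give TV 35 more to hit its cap of 35 → 300 left.
Email takes 75 more to reach its cap of 90 → 225 left.
Influencer: +35 to 40 (cap) → 190 left.
Outdoor takes 70 more to reach its cap of 85 → 120 left.
Give Social 80 more to hit its cap of 85 → 40 left.
Print: +40 (room for 80) → 45. Pool exhausted.
Total = 15×85 + 21×40 + 18×85 + 11×45 + 22×90 + 26×35 + 3×10 = 7060.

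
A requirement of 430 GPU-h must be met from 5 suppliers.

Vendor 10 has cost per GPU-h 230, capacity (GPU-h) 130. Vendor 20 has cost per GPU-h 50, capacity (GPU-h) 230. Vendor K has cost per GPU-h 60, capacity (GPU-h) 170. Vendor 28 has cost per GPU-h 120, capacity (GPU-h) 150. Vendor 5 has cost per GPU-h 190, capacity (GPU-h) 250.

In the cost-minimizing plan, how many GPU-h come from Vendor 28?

30

Cheapest first:
Vendor 20 at 50: take all 230 GPU-h — 200 still needed.
Vendor K (60): use full 170 — 30 GPU-h to go.
Vendor 28 at 120: take 30 of its 150 — requirement met.
Vendor 5, Vendor 10: unused.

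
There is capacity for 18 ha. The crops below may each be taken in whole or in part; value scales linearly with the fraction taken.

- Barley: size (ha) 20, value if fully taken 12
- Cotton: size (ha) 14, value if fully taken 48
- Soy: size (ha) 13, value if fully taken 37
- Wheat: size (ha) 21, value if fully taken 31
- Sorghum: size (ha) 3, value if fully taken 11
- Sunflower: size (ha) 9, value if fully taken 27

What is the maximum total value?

Best value per unit of size first: Sorghum 11/3≈3.67, Cotton 48/14≈3.43, Sunflower 27/9≈3, Soy 37/13≈2.85, Wheat 31/21≈1.48, Barley 12/20≈0.6.
Take all of Sorghum (3 ha, value 11) → 15 ha left.
Take all of Cotton (14 ha, value 48) → 1 ha left.
1 ha left: a 1/9 share of Sunflower gives 27×1/9 = 3.
Total value = 62.

62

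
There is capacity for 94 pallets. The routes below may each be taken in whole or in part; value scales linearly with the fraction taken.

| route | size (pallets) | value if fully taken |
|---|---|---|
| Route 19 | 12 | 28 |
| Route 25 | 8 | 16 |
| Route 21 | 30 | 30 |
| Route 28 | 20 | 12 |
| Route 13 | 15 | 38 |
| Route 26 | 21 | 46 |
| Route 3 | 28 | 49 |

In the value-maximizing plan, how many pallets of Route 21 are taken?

Rank by value-to-size ratio: Route 13 38/15≈2.53, Route 19 28/12≈2.33, Route 26 46/21≈2.19, Route 25 16/8≈2, Route 3 49/28≈1.75, Route 21 30/30≈1, Route 28 12/20≈0.6.
Route 13: take in full, 15 pallets for value 38 ; 79 left.
All 12 pallets of Route 19 fit (value 28) ; 67 remain.
Take all of Route 26 (21 pallets, value 46) ; 46 pallets left.
All 8 pallets of Route 25 fit (value 16) ; 38 remain.
Take all of Route 3 (28 pallets, value 49) ; 10 pallets left.
10 pallets left: a 10/30 share of Route 21 gives 30×10/30 = 10.

10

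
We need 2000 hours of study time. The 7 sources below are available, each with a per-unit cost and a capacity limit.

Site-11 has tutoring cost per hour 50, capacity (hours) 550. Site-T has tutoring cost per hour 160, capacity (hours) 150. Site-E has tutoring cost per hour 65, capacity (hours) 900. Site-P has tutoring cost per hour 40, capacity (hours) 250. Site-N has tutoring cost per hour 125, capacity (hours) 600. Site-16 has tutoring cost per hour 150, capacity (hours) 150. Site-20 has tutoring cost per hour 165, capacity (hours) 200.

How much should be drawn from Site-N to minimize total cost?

Fill from the cheapest source first.
Take 250 from Site-P at 40 — need 1750 more.
Site-11 at 50: take all 550 hours — 1200 still needed.
Site-E at 65: take all 900 hours — 300 still needed.
Take 300 from Site-N at 125 to finish.
Site-16, Site-T, Site-20: unused.

300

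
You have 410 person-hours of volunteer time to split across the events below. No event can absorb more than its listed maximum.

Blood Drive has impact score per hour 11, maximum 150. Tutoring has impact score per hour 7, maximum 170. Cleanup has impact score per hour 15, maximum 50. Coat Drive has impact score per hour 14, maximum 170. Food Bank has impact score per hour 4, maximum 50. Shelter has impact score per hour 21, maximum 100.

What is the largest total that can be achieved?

6220

Highest impact score per hour first: Shelter 21 > Cleanup 15 > Coat Drive 14 > Blood Drive 11 > Tutoring 7 > Food Bank 4.
Give Shelter 100 to hit its cap of 100 → 310 left.
Give Cleanup 50 to hit its cap of 50 → 260 left.
Give Coat Drive 170 to hit its cap of 170 → 90 left.
Blood Drive: +90 (room for 150) → 90. Pool exhausted.
Total = 11×90 + 15×50 + 14×170 + 21×100 = 6220.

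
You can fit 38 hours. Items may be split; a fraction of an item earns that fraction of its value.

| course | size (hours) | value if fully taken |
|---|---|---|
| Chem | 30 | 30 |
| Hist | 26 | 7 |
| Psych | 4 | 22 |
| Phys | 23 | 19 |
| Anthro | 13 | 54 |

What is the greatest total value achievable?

Best value per unit of size first: Psych 22/4≈5.5, Anthro 54/13≈4.15, Chem 30/30≈1, Phys 19/23≈0.826, Hist 7/26≈0.269.
Take all of Psych (4 hours, value 22) → 34 hours left.
All 13 hours of Anthro fit (value 54) → 21 remain.
21 hours left: a 21/30 share of Chem gives 30×21/30 = 21.
Total value = 97.

97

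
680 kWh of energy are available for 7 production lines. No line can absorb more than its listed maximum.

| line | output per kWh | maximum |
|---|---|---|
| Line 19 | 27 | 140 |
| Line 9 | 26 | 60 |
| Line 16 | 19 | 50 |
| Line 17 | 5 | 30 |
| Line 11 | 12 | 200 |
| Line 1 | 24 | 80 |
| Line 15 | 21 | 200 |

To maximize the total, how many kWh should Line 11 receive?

150

Rank by output per kWh: Line 19 27 > Line 9 26 > Line 1 24 > Line 15 21 > Line 16 19 > Line 11 12 > Line 17 5.
Line 19 takes 140 to reach its cap of 140 ; 540 left.
Give Line 9 60 to hit its cap of 60 ; 480 left.
Line 1: +80 to 80 (cap) ; 400 left.
Line 15: +200 to 200 (cap) ; 200 left.
Line 16: +50 to 50 (cap) ; 150 left.
Only 150 left; Line 11 takes them to reach 150.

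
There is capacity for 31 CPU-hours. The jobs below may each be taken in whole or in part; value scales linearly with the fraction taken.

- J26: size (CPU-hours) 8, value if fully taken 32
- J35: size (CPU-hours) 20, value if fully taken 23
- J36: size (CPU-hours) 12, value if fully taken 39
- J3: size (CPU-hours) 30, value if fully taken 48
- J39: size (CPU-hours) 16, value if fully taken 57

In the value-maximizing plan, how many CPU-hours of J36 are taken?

7

Best value per unit of size first: J26 32/8≈4, J39 57/16≈3.56, J36 39/12≈3.25, J3 48/30≈1.6, J35 23/20≈1.15.
All 8 CPU-hours of J26 fit (value 32) ; 23 remain.
J39: take in full, 16 CPU-hours for value 57 ; 7 left.
Fill the last 7 CPU-hours with part of J36: 7/12 of it earns 22.75.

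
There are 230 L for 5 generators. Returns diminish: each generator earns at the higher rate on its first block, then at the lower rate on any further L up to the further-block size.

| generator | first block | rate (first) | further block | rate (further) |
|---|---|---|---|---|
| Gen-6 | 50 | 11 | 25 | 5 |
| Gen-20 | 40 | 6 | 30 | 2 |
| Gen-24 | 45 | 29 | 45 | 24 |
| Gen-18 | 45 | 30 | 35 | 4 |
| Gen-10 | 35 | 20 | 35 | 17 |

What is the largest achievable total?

5305

Treat each block as its own option and order by rate: Gen-18/T1 30 > Gen-24/T1 29 > Gen-24/T2 24 > Gen-10/T1 20 > Gen-10/T2 17 > Gen-6/T1 11 > Gen-20/T1 6 > Gen-6/T2 5 > Gen-18/T2 4 > Gen-20/T2 2.
Gen-18 T1 at 30: fill all 45 ; 185 left.
Gen-24/T1 (29): +45 ; 140 left.
Gen-24/T2 (24): +45 ; 95 left.
Gen-10 T1 at 20: fill all 35 ; 60 left.
Fill Gen-10 T2 block (35 at 17) ; 25 left.
Gen-6/T1: +25 of 50 at 11; pool empty.
Total = 30×45 + 29×45 + 24×45 + 20×35 + 17×35 + 11×25 = 5305.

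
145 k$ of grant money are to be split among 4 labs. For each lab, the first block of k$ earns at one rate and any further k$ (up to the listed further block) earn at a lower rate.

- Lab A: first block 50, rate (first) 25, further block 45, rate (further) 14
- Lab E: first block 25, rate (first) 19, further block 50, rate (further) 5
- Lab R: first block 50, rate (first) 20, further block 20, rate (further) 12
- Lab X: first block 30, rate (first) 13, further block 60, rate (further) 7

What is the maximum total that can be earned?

Order all 8 blocks by rate: Lab A/tier1 25 > Lab R/tier1 20 > Lab E/tier1 19 > Lab A/tier2 14 > Lab X/tier1 13 > Lab R/tier2 12 > Lab X/tier2 7 > Lab E/tier2 5.
Lab A/tier1 (25): +50 → 95 left.
Fill Lab R tier1 block (50 at 20) → 45 left.
Lab E/tier1 (19): +25 → 20 left.
Lab A tier2 at 14: only 20 left, fill 20.
Total = 25×50 + 20×50 + 19×25 + 14×20 = 3005.

3005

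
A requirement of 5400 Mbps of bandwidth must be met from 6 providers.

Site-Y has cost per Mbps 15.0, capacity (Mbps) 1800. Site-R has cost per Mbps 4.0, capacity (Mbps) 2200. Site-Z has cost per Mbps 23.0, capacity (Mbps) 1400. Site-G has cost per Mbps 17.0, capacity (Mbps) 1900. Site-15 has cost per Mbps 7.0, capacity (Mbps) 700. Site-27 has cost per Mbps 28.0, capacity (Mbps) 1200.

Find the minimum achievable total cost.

Fill from the cheapest provider first.
Site-R (4.0): use full 2200 ; 3200 Mbps to go.
Site-15 at 7.0: take all 700 Mbps ; 2500 still needed.
Site-Y (15.0): use full 1800 ; 700 Mbps to go.
Site-G (17.0): take the remaining 700 ; done.
Site-Z, Site-27: unused.
Cost = 2200×4.0 + 700×7.0 + 1800×15.0 + 700×17.0 = 52600.

52600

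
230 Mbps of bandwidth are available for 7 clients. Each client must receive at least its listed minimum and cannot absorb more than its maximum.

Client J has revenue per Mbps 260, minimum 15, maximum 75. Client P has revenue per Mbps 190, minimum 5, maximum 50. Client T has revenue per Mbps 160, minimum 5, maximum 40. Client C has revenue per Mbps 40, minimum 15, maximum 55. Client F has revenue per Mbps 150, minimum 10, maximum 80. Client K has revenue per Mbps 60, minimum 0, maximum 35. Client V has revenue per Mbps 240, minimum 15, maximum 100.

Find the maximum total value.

Meeting every minimum uses 15+5+5+15+10+0+15 = 65 Mbps, leaving 165.
Highest revenue per Mbps first: Client J 260 > Client V 240 > Client P 190 > Client T 160 > Client F 150 > Client K 60 > Client C 40.
Give Client J 60 more to hit its cap of 75 → 105 left.
Client V takes 85 more to reach its cap of 100 → 20 left.
Client P: +20 (room for 45) → 25. Pool exhausted.
Total = 260×75 + 190×25 + 160×5 + 40×15 + 150×10 + 240×100 = 51150.

51150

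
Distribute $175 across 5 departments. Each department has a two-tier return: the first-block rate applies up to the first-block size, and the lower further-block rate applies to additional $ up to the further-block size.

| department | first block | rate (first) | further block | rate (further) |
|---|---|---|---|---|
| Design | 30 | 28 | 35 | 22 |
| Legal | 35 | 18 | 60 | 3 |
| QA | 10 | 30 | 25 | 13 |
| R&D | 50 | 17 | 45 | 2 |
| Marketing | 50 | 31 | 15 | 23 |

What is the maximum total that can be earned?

Order all 10 blocks by rate: Marketing/first 31 > QA/first 30 > Design/first 28 > Marketing/second 23 > Design/second 22 > Legal/first 18 > R&D/first 17 > QA/second 13 > Legal/second 3 > R&D/second 2.
Marketing first at 31: fill all 50 → 125 left.
Fill QA first block (10 at 30) → 115 left.
Design first at 28: fill all 30 → 85 left.
Marketing second at 23: fill all 15 → 70 left.
Fill Design second block (35 at 22) → 35 left.
Legal first at 18: fill all 35 → 0 left.
Total = 31×50 + 30×10 + 28×30 + 23×15 + 22×35 + 18×35 = 4435.

4435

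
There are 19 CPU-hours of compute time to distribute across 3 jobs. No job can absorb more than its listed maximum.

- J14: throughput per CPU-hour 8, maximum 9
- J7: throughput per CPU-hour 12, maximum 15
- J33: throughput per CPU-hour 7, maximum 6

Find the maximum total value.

Order the jobs by throughput per CPU-hour: J7 12 > J14 8 > J33 7.
J7 takes 15 to reach its cap of 15 → 4 left.
J14: +4 (room for 9) → 4. Pool exhausted.
Total = 8×4 + 12×15 = 212.

212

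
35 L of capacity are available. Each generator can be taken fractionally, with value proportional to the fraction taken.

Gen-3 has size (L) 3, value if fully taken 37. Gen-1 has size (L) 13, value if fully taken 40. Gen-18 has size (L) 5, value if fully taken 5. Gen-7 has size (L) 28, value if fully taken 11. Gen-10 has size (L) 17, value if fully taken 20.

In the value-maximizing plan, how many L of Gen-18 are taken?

2

Sort by value density: Gen-3 37/3≈12.3, Gen-1 40/13≈3.08, Gen-10 20/17≈1.18, Gen-18 5/5≈1, Gen-7 11/28≈0.393.
Take all of Gen-3 (3 L, value 37) ; 32 L left.
All 13 L of Gen-1 fit (value 40) ; 19 remain.
Gen-10: take in full, 17 L for value 20 ; 2 left.
Only 2 L remain; take 2/5 of Gen-18 for value 5×2/5 = 2.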